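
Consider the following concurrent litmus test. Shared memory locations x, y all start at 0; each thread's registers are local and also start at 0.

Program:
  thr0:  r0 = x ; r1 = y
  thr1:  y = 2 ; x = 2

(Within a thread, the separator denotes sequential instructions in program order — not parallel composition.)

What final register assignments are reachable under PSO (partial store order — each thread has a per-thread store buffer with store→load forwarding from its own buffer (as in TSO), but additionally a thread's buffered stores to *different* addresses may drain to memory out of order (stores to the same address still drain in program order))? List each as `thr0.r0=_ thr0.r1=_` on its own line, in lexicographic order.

thr0.r0=0 thr0.r1=0
thr0.r0=0 thr0.r1=2
thr0.r0=2 thr0.r1=0
thr0.r0=2 thr0.r1=2

outcome vector order: (thr0.r0,thr0.r1)
|PSO outcomes| = 4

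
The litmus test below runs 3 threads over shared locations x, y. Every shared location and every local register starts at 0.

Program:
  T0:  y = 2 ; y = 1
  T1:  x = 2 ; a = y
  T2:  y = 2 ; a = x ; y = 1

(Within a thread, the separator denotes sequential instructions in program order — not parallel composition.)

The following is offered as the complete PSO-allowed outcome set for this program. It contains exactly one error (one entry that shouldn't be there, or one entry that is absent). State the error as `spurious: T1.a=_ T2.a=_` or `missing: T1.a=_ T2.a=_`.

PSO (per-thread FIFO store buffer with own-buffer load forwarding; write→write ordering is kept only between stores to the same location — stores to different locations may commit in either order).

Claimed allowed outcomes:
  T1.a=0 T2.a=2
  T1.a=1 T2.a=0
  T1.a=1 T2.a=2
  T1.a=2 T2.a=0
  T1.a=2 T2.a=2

missing: T1.a=0 T2.a=0

outcome vector order: (T1.a,T2.a)
PSO (6): 00, 02, 10, 12, 20, 22
PSO∖claimed = {00}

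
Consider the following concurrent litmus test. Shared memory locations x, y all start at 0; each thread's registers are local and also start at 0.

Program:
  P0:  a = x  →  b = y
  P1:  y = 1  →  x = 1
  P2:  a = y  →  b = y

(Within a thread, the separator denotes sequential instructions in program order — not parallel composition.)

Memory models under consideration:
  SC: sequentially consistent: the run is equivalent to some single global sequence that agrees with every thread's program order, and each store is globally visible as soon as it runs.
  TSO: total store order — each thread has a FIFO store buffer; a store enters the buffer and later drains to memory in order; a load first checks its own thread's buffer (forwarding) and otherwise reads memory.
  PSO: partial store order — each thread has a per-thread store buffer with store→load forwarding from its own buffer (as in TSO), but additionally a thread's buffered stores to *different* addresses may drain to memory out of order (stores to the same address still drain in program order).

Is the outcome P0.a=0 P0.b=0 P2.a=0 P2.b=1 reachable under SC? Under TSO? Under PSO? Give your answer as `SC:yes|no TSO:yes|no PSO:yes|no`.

outcome vector order: (P0.a,P0.b,P2.a,P2.b)
SC (9): 0/0/0/0 0/0/0/1 0/0/1/1 0/1/0/0 0/1/0/1 0/1/1/1 1/1/0/0 1/1/0/1 1/1/1/1
TSO (9): 0/0/0/0 0/0/0/1 0/0/1/1 0/1/0/0 0/1/0/1 0/1/1/1 1/1/0/0 1/1/0/1 1/1/1/1
PSO (12): 0/0/0/0 0/0/0/1 0/0/1/1 0/1/0/0 0/1/0/1 0/1/1/1 1/0/0/0 1/0/0/1 1/0/1/1 1/1/0/0 1/1/0/1 1/1/1/1
target 0/0/0/1 ∈ {SC,TSO,PSO}

SC:yes TSO:yes PSO:yes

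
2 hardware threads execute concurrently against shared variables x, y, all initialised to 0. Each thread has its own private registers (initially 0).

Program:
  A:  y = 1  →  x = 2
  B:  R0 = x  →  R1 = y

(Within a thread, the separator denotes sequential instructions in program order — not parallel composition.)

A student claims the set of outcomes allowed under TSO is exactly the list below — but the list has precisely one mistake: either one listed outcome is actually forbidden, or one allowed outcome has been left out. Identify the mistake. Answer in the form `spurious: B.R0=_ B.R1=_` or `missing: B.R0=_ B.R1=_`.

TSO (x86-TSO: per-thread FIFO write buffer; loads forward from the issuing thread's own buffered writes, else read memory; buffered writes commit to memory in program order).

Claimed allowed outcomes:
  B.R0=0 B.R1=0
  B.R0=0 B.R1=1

missing: B.R0=2 B.R1=1

outcome vector order: (B.R0,B.R1)
TSO: 3 outcomes — {0/0 0/1 2/1}
TSO∖claimed = {2/1}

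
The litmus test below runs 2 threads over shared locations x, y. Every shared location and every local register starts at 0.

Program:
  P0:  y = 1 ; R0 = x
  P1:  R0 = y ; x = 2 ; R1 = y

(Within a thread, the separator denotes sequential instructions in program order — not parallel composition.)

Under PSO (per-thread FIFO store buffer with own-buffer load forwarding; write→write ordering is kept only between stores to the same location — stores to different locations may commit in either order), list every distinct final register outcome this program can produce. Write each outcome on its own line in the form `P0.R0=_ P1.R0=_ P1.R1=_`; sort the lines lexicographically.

P0.R0=0 P1.R0=0 P1.R1=0
P0.R0=0 P1.R0=0 P1.R1=1
P0.R0=0 P1.R0=1 P1.R1=1
P0.R0=2 P1.R0=0 P1.R1=0
P0.R0=2 P1.R0=0 P1.R1=1
P0.R0=2 P1.R0=1 P1.R1=1

outcome vector order: (P0.R0,P1.R0,P1.R1)
|PSO outcomes| = 6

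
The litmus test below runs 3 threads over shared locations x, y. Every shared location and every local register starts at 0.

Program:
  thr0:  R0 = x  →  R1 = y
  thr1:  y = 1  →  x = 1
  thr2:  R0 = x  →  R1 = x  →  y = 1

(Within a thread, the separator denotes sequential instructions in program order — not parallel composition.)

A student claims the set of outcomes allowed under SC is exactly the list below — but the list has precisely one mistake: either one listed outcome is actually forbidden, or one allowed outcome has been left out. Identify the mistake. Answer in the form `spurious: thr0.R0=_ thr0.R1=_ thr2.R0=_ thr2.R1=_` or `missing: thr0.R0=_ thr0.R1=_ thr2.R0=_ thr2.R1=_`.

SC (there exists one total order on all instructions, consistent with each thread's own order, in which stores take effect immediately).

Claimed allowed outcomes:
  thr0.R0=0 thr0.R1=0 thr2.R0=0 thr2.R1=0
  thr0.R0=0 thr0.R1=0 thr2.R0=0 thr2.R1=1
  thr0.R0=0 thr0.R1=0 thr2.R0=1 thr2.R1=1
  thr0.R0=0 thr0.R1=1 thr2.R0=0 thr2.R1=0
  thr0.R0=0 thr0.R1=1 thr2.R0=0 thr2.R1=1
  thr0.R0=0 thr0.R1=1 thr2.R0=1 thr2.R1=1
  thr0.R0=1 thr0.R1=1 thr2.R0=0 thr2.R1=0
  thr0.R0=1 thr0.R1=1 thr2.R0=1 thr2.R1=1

outcome vector order: (thr0.R0,thr0.R1,thr2.R0,thr2.R1)
under SC → 0000, 0001, 0011, 0100, 0101, 0111, 1100, 1101, 1111
SC∖claimed = {1101}

missing: thr0.R0=1 thr0.R1=1 thr2.R0=0 thr2.R1=1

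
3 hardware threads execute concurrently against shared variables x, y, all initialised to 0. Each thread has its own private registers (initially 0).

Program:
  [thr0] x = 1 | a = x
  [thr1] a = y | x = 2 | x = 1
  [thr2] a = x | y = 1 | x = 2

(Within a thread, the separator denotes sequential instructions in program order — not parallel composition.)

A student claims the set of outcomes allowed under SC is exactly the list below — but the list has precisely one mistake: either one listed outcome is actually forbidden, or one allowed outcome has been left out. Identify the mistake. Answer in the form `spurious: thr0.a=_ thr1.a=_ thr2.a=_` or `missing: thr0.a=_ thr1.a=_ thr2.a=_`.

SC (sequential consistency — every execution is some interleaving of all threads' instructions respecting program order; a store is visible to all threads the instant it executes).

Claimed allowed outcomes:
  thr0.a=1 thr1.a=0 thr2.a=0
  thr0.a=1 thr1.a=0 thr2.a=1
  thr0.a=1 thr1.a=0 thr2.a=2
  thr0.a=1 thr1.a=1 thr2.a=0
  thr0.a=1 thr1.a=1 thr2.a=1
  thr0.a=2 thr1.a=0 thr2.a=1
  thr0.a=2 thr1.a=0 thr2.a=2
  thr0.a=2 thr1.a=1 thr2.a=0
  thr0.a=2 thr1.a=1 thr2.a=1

missing: thr0.a=2 thr1.a=0 thr2.a=0

outcome vector order: (thr0.a,thr1.a,thr2.a)
SC: 10 outcomes — {1/0/0 1/0/1 1/0/2 1/1/0 1/1/1 2/0/0 2/0/1 2/0/2 2/1/0 2/1/1}
SC∖claimed = {2/0/0}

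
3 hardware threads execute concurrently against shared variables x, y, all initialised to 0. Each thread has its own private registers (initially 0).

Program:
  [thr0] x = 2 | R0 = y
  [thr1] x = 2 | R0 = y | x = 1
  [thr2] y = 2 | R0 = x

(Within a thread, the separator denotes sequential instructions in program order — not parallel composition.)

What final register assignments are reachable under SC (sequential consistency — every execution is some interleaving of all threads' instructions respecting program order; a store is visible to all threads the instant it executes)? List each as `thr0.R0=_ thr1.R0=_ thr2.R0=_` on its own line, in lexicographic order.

outcome vector order: (thr0.R0,thr1.R0,thr2.R0)
|SC outcomes| = 9

thr0.R0=0 thr1.R0=0 thr2.R0=1
thr0.R0=0 thr1.R0=0 thr2.R0=2
thr0.R0=0 thr1.R0=2 thr2.R0=1
thr0.R0=0 thr1.R0=2 thr2.R0=2
thr0.R0=2 thr1.R0=0 thr2.R0=1
thr0.R0=2 thr1.R0=0 thr2.R0=2
thr0.R0=2 thr1.R0=2 thr2.R0=0
thr0.R0=2 thr1.R0=2 thr2.R0=1
thr0.R0=2 thr1.R0=2 thr2.R0=2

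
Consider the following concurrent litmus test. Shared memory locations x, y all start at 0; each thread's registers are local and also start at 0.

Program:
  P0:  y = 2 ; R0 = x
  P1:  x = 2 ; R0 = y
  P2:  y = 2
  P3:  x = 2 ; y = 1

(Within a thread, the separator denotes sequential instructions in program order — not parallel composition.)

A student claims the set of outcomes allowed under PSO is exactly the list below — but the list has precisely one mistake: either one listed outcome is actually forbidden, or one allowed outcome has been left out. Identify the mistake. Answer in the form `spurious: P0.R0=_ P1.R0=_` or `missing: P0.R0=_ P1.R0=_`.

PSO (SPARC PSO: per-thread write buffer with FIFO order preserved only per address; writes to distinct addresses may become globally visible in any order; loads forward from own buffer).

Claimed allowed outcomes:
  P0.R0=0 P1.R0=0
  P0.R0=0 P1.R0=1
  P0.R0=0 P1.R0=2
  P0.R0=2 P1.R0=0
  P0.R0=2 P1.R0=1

outcome vector order: (P0.R0,P1.R0)
PSO (6): (0,0), (0,1), (0,2), (2,0), (2,1), (2,2)
PSO∖claimed = {(2,2)}

missing: P0.R0=2 P1.R0=2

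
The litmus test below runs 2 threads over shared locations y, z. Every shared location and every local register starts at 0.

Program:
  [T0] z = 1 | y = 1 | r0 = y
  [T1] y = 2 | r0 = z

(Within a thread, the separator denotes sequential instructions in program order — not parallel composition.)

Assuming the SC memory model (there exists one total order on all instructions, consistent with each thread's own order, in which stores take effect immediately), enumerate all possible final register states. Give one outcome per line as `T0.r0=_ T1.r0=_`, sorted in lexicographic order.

T0.r0=1 T1.r0=0
T0.r0=1 T1.r0=1
T0.r0=2 T1.r0=1

outcome vector order: (T0.r0,T1.r0)
|SC outcomes| = 3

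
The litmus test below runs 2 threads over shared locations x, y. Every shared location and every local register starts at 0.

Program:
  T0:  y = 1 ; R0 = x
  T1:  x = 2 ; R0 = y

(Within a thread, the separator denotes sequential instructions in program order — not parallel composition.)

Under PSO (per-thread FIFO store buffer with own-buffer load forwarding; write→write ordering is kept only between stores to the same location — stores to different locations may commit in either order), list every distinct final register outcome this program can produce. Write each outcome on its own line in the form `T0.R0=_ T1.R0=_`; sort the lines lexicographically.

T0.R0=0 T1.R0=0
T0.R0=0 T1.R0=1
T0.R0=2 T1.R0=0
T0.R0=2 T1.R0=1

outcome vector order: (T0.R0,T1.R0)
|PSO outcomes| = 4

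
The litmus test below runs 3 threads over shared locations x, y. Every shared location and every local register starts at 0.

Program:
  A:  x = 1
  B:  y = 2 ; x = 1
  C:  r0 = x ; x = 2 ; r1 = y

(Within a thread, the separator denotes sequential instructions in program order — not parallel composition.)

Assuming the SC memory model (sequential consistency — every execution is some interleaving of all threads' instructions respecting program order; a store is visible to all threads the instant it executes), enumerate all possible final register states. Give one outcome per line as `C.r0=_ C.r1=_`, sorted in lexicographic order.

C.r0=0 C.r1=0
C.r0=0 C.r1=2
C.r0=1 C.r1=0
C.r0=1 C.r1=2

outcome vector order: (C.r0,C.r1)
|SC outcomes| = 4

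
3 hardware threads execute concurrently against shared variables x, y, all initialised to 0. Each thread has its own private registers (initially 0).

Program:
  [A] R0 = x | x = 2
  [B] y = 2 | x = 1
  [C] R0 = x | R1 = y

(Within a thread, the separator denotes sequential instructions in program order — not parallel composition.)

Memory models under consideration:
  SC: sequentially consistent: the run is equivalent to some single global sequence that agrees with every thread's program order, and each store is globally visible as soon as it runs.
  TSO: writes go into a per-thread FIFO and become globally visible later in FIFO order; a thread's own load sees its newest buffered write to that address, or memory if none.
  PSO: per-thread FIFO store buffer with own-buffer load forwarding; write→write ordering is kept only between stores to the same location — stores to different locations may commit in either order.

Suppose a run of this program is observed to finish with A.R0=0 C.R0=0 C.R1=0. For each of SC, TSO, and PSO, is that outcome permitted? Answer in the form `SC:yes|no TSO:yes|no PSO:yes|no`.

outcome vector order: (A.R0,C.R0,C.R1)
SC: 9 outcomes — {0/0/0, 0/0/2, 0/1/2, 0/2/0, 0/2/2, 1/0/0, 1/0/2, 1/1/2, 1/2/2}
TSO: 9 outcomes — {0/0/0, 0/0/2, 0/1/2, 0/2/0, 0/2/2, 1/0/0, 1/0/2, 1/1/2, 1/2/2}
PSO: 12 outcomes — {0/0/0, 0/0/2, 0/1/0, 0/1/2, 0/2/0, 0/2/2, 1/0/0, 1/0/2, 1/1/0, 1/1/2, 1/2/0, 1/2/2}
target 0/0/0 ∈ {SC,TSO,PSO}

SC:yes TSO:yes PSO:yes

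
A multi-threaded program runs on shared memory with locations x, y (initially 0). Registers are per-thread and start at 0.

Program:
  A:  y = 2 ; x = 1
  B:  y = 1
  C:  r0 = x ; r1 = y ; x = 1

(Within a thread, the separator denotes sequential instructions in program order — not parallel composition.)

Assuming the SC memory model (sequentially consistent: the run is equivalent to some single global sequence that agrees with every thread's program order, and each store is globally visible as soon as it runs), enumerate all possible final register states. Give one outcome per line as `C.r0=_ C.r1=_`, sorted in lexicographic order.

outcome vector order: (C.r0,C.r1)
|SC outcomes| = 5

C.r0=0 C.r1=0
C.r0=0 C.r1=1
C.r0=0 C.r1=2
C.r0=1 C.r1=1
C.r0=1 C.r1=2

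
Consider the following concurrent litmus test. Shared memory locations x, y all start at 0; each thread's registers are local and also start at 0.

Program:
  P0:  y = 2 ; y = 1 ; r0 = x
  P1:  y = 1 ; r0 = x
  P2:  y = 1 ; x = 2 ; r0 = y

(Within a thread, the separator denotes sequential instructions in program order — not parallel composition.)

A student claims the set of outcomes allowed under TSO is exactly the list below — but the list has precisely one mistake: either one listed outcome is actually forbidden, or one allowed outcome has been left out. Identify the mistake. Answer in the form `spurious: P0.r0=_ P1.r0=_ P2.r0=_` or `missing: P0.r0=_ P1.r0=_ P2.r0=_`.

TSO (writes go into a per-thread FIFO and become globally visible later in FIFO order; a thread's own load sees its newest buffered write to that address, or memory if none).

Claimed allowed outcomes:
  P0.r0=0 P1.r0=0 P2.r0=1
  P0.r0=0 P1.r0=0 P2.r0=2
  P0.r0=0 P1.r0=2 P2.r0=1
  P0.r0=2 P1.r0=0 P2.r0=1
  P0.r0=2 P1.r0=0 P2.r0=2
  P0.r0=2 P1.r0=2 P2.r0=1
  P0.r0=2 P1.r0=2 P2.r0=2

outcome vector order: (P0.r0,P1.r0,P2.r0)
under TSO → <0 0 1> <0 0 2> <0 2 1> <0 2 2> <2 0 1> <2 0 2> <2 2 1> <2 2 2>
TSO∖claimed = {<0 2 2>}

missing: P0.r0=0 P1.r0=2 P2.r0=2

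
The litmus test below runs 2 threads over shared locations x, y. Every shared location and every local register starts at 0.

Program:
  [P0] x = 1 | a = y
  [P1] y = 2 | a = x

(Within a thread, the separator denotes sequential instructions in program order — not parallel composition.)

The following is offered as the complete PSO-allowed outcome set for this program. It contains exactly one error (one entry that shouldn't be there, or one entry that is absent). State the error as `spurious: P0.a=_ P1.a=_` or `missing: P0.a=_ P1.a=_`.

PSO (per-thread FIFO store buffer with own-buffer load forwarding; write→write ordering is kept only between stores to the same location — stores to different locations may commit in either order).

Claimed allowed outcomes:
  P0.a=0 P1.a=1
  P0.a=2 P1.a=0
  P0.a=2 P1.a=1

missing: P0.a=0 P1.a=0

outcome vector order: (P0.a,P1.a)
under PSO → (0,0) (0,1) (2,0) (2,1)
PSO∖claimed = {(0,0)}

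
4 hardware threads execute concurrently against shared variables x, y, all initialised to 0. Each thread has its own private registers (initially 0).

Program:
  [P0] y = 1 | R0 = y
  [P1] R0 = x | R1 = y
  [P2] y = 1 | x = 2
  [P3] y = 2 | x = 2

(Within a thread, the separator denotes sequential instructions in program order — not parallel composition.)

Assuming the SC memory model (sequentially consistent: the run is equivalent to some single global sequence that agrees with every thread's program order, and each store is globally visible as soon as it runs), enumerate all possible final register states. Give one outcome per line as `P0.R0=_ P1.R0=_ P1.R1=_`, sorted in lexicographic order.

outcome vector order: (P0.R0,P1.R0,P1.R1)
|SC outcomes| = 10

P0.R0=1 P1.R0=0 P1.R1=0
P0.R0=1 P1.R0=0 P1.R1=1
P0.R0=1 P1.R0=0 P1.R1=2
P0.R0=1 P1.R0=2 P1.R1=1
P0.R0=1 P1.R0=2 P1.R1=2
P0.R0=2 P1.R0=0 P1.R1=0
P0.R0=2 P1.R0=0 P1.R1=1
P0.R0=2 P1.R0=0 P1.R1=2
P0.R0=2 P1.R0=2 P1.R1=1
P0.R0=2 P1.R0=2 P1.R1=2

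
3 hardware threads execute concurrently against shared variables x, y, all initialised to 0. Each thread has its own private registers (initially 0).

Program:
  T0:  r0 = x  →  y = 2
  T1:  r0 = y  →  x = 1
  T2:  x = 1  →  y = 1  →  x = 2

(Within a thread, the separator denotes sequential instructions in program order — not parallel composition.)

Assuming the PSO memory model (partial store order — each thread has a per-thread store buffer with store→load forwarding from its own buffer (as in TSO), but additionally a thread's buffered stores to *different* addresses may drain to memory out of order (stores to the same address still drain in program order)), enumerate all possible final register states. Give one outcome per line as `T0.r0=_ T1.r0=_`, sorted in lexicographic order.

T0.r0=0 T1.r0=0
T0.r0=0 T1.r0=1
T0.r0=0 T1.r0=2
T0.r0=1 T1.r0=0
T0.r0=1 T1.r0=1
T0.r0=1 T1.r0=2
T0.r0=2 T1.r0=0
T0.r0=2 T1.r0=1
T0.r0=2 T1.r0=2

outcome vector order: (T0.r0,T1.r0)
|PSO outcomes| = 9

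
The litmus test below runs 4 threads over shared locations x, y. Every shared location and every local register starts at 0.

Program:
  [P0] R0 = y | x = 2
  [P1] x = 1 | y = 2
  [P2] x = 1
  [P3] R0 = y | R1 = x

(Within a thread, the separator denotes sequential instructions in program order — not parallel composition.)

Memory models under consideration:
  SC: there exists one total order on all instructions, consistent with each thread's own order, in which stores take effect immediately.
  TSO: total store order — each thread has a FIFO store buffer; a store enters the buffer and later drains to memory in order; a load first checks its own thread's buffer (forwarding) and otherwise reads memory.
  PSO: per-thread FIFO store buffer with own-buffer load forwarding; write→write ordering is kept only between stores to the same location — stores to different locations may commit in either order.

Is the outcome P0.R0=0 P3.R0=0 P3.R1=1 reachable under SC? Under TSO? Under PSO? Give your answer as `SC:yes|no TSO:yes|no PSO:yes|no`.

outcome vector order: (P0.R0,P3.R0,P3.R1)
SC (10): 0/0/0, 0/0/1, 0/0/2, 0/2/1, 0/2/2, 2/0/0, 2/0/1, 2/0/2, 2/2/1, 2/2/2
TSO (10): 0/0/0, 0/0/1, 0/0/2, 0/2/1, 0/2/2, 2/0/0, 2/0/1, 2/0/2, 2/2/1, 2/2/2
PSO (12): 0/0/0, 0/0/1, 0/0/2, 0/2/0, 0/2/1, 0/2/2, 2/0/0, 2/0/1, 2/0/2, 2/2/0, 2/2/1, 2/2/2
target 0/0/1 ∈ {SC,TSO,PSO}

SC:yes TSO:yes PSO:yes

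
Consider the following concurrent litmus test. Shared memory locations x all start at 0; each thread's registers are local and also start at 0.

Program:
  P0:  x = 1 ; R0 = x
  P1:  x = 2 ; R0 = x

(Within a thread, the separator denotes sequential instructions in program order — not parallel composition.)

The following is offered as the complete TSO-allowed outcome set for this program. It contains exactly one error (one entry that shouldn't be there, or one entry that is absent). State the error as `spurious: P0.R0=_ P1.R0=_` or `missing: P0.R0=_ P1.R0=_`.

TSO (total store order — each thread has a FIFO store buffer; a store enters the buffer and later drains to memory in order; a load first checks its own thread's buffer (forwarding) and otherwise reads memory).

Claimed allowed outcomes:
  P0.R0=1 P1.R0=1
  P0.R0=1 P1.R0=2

missing: P0.R0=2 P1.R0=2

outcome vector order: (P0.R0,P1.R0)
TSO: 3 outcomes — {11; 12; 22}
TSO∖claimed = {22}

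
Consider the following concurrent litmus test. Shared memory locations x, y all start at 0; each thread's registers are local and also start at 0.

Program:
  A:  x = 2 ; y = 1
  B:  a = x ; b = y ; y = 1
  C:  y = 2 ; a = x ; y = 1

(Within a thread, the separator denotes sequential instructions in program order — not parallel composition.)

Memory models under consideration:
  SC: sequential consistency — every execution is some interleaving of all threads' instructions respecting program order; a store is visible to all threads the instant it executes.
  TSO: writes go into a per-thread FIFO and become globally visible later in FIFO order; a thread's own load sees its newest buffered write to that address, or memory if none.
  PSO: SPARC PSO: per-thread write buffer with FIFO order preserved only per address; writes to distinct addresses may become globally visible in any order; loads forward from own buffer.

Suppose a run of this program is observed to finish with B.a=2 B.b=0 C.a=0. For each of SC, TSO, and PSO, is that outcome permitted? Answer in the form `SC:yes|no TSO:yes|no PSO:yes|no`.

outcome vector order: (B.a,B.b,C.a)
[SC] allowed = {<0 0 0>; <0 0 2>; <0 1 0>; <0 1 2>; <0 2 0>; <0 2 2>; <2 0 2>; <2 1 0>; <2 1 2>; <2 2 0>; <2 2 2>}
[TSO] allowed = {<0 0 0>; <0 0 2>; <0 1 0>; <0 1 2>; <0 2 0>; <0 2 2>; <2 0 0>; <2 0 2>; <2 1 0>; <2 1 2>; <2 2 0>; <2 2 2>}
[PSO] allowed = {<0 0 0>; <0 0 2>; <0 1 0>; <0 1 2>; <0 2 0>; <0 2 2>; <2 0 0>; <2 0 2>; <2 1 0>; <2 1 2>; <2 2 0>; <2 2 2>}
target <2 0 0> ∈ {TSO,PSO}

SC:no TSO:yes PSO:yes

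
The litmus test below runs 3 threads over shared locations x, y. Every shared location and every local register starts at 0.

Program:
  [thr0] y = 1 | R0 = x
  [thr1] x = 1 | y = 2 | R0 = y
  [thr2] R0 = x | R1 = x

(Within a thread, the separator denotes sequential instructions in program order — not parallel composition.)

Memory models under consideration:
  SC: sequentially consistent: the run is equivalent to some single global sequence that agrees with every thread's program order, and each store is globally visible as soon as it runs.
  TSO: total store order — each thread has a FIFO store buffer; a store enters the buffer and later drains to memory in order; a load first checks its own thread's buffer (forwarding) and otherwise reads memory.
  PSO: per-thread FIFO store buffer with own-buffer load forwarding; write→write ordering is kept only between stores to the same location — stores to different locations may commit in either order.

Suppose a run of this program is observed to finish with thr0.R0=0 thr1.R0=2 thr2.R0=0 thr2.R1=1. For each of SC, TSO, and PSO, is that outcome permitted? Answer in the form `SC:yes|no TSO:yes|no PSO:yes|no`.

SC:yes TSO:yes PSO:yes

outcome vector order: (thr0.R0,thr1.R0,thr2.R0,thr2.R1)
[SC] allowed = {0/2/0/0, 0/2/0/1, 0/2/1/1, 1/1/0/0, 1/1/0/1, 1/1/1/1, 1/2/0/0, 1/2/0/1, 1/2/1/1}
[TSO] allowed = {0/1/0/0, 0/1/0/1, 0/1/1/1, 0/2/0/0, 0/2/0/1, 0/2/1/1, 1/1/0/0, 1/1/0/1, 1/1/1/1, 1/2/0/0, 1/2/0/1, 1/2/1/1}
[PSO] allowed = {0/1/0/0, 0/1/0/1, 0/1/1/1, 0/2/0/0, 0/2/0/1, 0/2/1/1, 1/1/0/0, 1/1/0/1, 1/1/1/1, 1/2/0/0, 1/2/0/1, 1/2/1/1}
target 0/2/0/1 ∈ {SC,TSO,PSO}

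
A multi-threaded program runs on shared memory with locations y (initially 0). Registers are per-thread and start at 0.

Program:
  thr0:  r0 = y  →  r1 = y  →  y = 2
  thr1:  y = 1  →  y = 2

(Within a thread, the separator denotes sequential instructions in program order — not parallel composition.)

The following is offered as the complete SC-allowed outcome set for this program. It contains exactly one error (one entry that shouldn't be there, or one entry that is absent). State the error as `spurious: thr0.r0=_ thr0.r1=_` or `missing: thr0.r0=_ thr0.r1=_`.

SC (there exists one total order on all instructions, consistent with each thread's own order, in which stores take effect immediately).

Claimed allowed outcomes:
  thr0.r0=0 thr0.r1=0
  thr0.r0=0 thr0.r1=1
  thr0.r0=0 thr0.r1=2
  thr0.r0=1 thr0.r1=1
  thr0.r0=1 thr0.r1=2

missing: thr0.r0=2 thr0.r1=2

outcome vector order: (thr0.r0,thr0.r1)
SC: 6 outcomes — {00 01 02 11 12 22}
SC∖claimed = {22}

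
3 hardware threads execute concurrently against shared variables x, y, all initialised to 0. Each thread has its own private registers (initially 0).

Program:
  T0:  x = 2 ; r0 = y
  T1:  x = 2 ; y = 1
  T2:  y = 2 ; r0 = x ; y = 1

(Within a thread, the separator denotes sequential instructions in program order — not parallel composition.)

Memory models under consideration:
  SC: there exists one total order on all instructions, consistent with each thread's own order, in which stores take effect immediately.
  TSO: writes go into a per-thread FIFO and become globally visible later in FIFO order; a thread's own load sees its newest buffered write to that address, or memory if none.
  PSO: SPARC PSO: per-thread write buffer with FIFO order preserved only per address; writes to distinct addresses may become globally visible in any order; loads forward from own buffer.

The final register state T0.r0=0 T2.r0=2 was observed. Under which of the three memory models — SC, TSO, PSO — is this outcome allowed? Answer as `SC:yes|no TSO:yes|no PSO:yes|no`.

SC:yes TSO:yes PSO:yes

outcome vector order: (T0.r0,T2.r0)
under SC → 02; 10; 12; 20; 22
under TSO → 00; 02; 10; 12; 20; 22
under PSO → 00; 02; 10; 12; 20; 22
target 02 ∈ {SC,TSO,PSO}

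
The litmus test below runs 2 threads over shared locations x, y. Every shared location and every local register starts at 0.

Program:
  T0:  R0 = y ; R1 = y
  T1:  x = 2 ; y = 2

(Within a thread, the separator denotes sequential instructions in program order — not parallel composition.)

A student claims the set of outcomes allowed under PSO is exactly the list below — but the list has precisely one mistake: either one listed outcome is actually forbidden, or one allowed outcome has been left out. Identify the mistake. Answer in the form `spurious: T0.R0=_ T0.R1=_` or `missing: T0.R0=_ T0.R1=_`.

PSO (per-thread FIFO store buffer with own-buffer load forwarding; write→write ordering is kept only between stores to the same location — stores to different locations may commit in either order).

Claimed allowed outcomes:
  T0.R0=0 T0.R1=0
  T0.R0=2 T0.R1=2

missing: T0.R0=0 T0.R1=2

outcome vector order: (T0.R0,T0.R1)
PSO (3): 0/0 0/2 2/2
PSO∖claimed = {0/2}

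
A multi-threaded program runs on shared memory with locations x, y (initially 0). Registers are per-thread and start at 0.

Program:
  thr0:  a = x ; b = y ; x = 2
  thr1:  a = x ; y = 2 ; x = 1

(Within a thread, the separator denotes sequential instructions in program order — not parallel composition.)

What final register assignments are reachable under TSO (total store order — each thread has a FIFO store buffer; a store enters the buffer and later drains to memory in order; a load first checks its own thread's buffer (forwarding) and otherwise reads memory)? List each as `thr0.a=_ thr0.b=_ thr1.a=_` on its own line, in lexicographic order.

outcome vector order: (thr0.a,thr0.b,thr1.a)
|TSO outcomes| = 4

thr0.a=0 thr0.b=0 thr1.a=0
thr0.a=0 thr0.b=0 thr1.a=2
thr0.a=0 thr0.b=2 thr1.a=0
thr0.a=1 thr0.b=2 thr1.a=0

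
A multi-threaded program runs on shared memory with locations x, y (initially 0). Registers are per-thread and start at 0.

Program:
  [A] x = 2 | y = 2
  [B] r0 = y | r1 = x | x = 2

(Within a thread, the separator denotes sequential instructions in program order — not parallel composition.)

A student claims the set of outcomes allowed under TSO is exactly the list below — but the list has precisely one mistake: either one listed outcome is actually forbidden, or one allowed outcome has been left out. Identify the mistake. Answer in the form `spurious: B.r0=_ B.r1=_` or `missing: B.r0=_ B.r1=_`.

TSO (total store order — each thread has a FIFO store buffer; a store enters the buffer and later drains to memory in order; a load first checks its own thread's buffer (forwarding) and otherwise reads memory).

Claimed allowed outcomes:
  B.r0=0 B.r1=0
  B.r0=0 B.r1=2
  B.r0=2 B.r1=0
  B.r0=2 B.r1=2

spurious: B.r0=2 B.r1=0

outcome vector order: (B.r0,B.r1)
TSO: 3 outcomes — {(0,0); (0,2); (2,2)}
claimed∖TSO = {(2,0)}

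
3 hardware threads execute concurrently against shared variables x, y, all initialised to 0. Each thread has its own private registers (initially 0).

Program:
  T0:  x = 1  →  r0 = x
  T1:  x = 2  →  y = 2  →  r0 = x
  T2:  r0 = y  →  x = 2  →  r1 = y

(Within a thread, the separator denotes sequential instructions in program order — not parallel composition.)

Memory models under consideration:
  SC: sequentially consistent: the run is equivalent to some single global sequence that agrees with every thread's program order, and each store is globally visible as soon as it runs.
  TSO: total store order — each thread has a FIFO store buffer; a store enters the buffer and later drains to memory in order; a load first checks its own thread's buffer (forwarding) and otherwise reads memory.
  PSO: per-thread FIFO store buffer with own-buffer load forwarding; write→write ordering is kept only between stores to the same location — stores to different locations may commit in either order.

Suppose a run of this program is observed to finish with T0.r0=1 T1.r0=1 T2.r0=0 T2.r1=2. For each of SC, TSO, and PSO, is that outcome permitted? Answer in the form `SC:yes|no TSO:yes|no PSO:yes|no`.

SC:yes TSO:yes PSO:yes

outcome vector order: (T0.r0,T1.r0,T2.r0,T2.r1)
under SC → <1 1 0 0> <1 1 0 2> <1 1 2 2> <1 2 0 0> <1 2 0 2> <1 2 2 2> <2 1 0 2> <2 1 2 2> <2 2 0 0> <2 2 0 2> <2 2 2 2>
under TSO → <1 1 0 0> <1 1 0 2> <1 1 2 2> <1 2 0 0> <1 2 0 2> <1 2 2 2> <2 1 0 0> <2 1 0 2> <2 1 2 2> <2 2 0 0> <2 2 0 2> <2 2 2 2>
under PSO → <1 1 0 0> <1 1 0 2> <1 1 2 2> <1 2 0 0> <1 2 0 2> <1 2 2 2> <2 1 0 0> <2 1 0 2> <2 1 2 2> <2 2 0 0> <2 2 0 2> <2 2 2 2>
target <1 1 0 2> ∈ {SC,TSO,PSO}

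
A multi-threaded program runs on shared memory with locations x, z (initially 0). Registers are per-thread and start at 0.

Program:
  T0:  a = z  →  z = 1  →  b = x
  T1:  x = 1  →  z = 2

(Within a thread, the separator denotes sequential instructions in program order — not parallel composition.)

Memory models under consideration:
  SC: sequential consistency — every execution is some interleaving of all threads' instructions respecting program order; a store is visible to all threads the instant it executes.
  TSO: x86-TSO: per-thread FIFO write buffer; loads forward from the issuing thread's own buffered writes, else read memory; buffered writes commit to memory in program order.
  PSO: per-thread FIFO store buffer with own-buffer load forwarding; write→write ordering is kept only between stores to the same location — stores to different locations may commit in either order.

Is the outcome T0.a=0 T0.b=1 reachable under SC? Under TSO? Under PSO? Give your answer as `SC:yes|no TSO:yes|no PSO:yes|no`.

outcome vector order: (T0.a,T0.b)
[SC] allowed = {(0,0); (0,1); (2,1)}
[TSO] allowed = {(0,0); (0,1); (2,1)}
[PSO] allowed = {(0,0); (0,1); (2,0); (2,1)}
target (0,1) ∈ {SC,TSO,PSO}

SC:yes TSO:yes PSO:yes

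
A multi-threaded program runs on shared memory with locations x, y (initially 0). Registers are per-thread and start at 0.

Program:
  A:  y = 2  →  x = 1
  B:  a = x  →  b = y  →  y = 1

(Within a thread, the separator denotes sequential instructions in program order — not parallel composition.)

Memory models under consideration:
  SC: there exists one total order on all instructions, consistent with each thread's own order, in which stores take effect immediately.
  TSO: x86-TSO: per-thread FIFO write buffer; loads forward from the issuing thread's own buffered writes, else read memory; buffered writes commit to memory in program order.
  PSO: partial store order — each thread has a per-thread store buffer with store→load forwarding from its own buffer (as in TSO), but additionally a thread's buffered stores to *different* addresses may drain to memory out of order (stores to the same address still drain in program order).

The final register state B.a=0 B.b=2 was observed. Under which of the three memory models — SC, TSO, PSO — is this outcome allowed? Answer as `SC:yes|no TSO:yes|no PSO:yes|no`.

SC:yes TSO:yes PSO:yes

outcome vector order: (B.a,B.b)
SC: 3 outcomes — {<0 0>; <0 2>; <1 2>}
TSO: 3 outcomes — {<0 0>; <0 2>; <1 2>}
PSO: 4 outcomes — {<0 0>; <0 2>; <1 0>; <1 2>}
target <0 2> ∈ {SC,TSO,PSO}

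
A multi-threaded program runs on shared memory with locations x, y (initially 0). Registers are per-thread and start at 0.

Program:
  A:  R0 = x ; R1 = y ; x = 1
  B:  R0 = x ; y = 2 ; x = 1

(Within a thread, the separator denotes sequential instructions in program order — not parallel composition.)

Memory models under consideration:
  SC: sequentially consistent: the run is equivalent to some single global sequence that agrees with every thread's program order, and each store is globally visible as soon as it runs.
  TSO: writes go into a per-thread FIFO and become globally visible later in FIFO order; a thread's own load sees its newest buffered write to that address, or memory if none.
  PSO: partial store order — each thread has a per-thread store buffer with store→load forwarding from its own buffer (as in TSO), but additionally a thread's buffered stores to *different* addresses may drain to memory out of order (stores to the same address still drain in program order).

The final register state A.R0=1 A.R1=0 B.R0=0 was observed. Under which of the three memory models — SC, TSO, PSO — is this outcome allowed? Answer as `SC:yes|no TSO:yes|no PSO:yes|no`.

SC:no TSO:no PSO:yes

outcome vector order: (A.R0,A.R1,B.R0)
[SC] allowed = {000 001 020 120}
[TSO] allowed = {000 001 020 120}
[PSO] allowed = {000 001 020 100 120}
target 100 ∈ {PSO}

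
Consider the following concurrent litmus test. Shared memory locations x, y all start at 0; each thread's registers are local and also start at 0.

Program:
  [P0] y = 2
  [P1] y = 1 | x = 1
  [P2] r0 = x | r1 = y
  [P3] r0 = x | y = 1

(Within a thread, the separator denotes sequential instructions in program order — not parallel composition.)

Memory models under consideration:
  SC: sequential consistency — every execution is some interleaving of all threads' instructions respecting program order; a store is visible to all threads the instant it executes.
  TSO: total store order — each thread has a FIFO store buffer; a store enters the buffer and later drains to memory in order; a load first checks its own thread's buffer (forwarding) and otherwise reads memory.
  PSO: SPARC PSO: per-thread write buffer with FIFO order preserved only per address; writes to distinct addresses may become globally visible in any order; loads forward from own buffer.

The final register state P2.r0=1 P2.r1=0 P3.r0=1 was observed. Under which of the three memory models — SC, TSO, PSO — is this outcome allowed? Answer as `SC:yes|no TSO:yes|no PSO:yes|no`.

SC:no TSO:no PSO:yes

outcome vector order: (P2.r0,P2.r1,P3.r0)
SC (10): 0/0/0 0/0/1 0/1/0 0/1/1 0/2/0 0/2/1 1/1/0 1/1/1 1/2/0 1/2/1
TSO (10): 0/0/0 0/0/1 0/1/0 0/1/1 0/2/0 0/2/1 1/1/0 1/1/1 1/2/0 1/2/1
PSO (12): 0/0/0 0/0/1 0/1/0 0/1/1 0/2/0 0/2/1 1/0/0 1/0/1 1/1/0 1/1/1 1/2/0 1/2/1
target 1/0/1 ∈ {PSO}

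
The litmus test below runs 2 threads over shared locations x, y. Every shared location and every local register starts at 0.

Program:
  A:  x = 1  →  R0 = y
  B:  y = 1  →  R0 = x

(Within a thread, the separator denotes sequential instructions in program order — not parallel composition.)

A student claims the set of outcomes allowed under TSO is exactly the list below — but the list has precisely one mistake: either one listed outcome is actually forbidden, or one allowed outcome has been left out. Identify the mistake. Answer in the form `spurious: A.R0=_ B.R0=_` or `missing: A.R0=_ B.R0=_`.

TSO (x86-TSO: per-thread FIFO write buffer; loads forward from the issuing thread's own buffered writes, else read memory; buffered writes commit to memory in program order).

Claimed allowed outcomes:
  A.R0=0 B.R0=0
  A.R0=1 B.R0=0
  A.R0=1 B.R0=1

missing: A.R0=0 B.R0=1

outcome vector order: (A.R0,B.R0)
TSO (4): <0 0>, <0 1>, <1 0>, <1 1>
TSO∖claimed = {<0 1>}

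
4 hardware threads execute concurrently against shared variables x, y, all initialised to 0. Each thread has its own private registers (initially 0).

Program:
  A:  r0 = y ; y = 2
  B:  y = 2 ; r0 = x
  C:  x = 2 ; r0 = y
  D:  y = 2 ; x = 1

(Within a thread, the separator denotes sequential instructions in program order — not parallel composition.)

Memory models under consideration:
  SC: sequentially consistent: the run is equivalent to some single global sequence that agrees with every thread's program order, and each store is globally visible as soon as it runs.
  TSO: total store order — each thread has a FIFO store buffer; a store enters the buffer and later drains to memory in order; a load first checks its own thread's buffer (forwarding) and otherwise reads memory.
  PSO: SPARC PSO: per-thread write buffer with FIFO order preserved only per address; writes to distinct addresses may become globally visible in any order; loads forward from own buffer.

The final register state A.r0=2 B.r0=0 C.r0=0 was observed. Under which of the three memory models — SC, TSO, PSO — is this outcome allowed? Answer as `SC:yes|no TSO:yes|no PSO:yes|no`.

SC:no TSO:yes PSO:yes

outcome vector order: (A.r0,B.r0,C.r0)
SC (10): (0,0,2), (0,1,0), (0,1,2), (0,2,0), (0,2,2), (2,0,2), (2,1,0), (2,1,2), (2,2,0), (2,2,2)
TSO (12): (0,0,0), (0,0,2), (0,1,0), (0,1,2), (0,2,0), (0,2,2), (2,0,0), (2,0,2), (2,1,0), (2,1,2), (2,2,0), (2,2,2)
PSO (12): (0,0,0), (0,0,2), (0,1,0), (0,1,2), (0,2,0), (0,2,2), (2,0,0), (2,0,2), (2,1,0), (2,1,2), (2,2,0), (2,2,2)
target (2,0,0) ∈ {TSO,PSO}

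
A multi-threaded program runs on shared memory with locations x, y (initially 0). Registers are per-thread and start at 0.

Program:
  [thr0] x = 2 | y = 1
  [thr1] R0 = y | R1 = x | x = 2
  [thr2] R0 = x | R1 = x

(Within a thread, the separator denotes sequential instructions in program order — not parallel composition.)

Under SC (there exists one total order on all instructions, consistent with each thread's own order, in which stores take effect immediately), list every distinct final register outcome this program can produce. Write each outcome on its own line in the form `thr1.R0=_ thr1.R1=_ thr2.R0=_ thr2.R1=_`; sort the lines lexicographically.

thr1.R0=0 thr1.R1=0 thr2.R0=0 thr2.R1=0
thr1.R0=0 thr1.R1=0 thr2.R0=0 thr2.R1=2
thr1.R0=0 thr1.R1=0 thr2.R0=2 thr2.R1=2
thr1.R0=0 thr1.R1=2 thr2.R0=0 thr2.R1=0
thr1.R0=0 thr1.R1=2 thr2.R0=0 thr2.R1=2
thr1.R0=0 thr1.R1=2 thr2.R0=2 thr2.R1=2
thr1.R0=1 thr1.R1=2 thr2.R0=0 thr2.R1=0
thr1.R0=1 thr1.R1=2 thr2.R0=0 thr2.R1=2
thr1.R0=1 thr1.R1=2 thr2.R0=2 thr2.R1=2

outcome vector order: (thr1.R0,thr1.R1,thr2.R0,thr2.R1)
|SC outcomes| = 9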